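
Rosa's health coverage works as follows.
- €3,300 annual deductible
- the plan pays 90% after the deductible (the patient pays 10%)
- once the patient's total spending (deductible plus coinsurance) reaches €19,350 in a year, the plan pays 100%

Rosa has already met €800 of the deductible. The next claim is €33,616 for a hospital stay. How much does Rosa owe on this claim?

€5,611.60

€800 of the €3,300 deductible is already met, leaving €2,500.
The remaining €31,116 (= €33,616 − €2,500) moves to coinsurance.
Patient's 10% share of €31,116 is €3,111.60.
So the patient owes €2,500 + €3,111.60 = €5,611.60 before any cap.
Total out-of-pocket so far would be €800 + €5,611.60 = €6,411.60, below the €19,350 cap — no reduction.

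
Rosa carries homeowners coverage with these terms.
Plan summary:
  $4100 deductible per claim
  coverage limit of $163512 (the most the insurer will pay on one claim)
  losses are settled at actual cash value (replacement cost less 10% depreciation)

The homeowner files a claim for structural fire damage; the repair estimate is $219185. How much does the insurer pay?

At 10% depreciation, ACV = $219185 − $21918.50 = $197266.50.
Less the $4100 deductible: $197266.50 − $4100 = $193166.50.
The $163512 per-incident cap binds; insurer pays $163512.

$163512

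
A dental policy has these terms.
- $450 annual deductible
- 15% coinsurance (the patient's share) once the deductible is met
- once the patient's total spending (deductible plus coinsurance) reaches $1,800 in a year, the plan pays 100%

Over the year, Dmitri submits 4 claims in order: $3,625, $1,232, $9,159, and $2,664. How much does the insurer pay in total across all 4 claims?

$14,880

Bill 1, $3,625: $450 to deductible, leaving $3,175; 15% of $3,175 = $476.25. Patient owes $926.25 (running OOP $926.25). Plan pays $3,625 − $926.25 = $2,698.75.
Bill 2, $1,232: deductible met; 15% of $1,232 = $184.80. Patient owes $184.80 (running OOP $1,111.05). Plan pays $1,232 − $184.80 = $1,047.20.
Bill 3, $9,159: 15% coinsurance on $9,159 = $1,373.85. That would push OOP to $2,484.90, over the $1,800 cap, so patient pays $1,800 − $1,111.05 = $688.95. Insurer: $9,159 − $688.95 = $8,470.05.
Bill 4, $2,664: deductible already satisfied, so patient's share is 15% × $2,664 = $399.60. OOP would hit $2,199.60 > $1,800, so the cap limits the patient to $1,800 − $1,800 = $0. Plan pays $2,664 − $0 = $2,664.
Insurer total: $2,698.75 + $1,047.20 + $8,470.05 + $2,664 = $14,880.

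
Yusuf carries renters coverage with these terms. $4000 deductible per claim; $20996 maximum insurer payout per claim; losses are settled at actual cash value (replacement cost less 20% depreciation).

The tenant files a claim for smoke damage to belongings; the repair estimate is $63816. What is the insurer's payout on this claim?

$20996

At 20% depreciation, ACV = $63816 − $12763.20 = $51052.80.
After the deductible, $51052.80 − $4000 = $47052.80 remains.
The $20996 per-incident cap binds; insurer pays $20996.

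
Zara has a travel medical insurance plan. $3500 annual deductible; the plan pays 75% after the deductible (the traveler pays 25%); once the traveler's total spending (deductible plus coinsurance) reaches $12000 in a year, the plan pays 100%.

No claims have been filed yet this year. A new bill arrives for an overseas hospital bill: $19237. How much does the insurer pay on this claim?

The full $3500 deductible is still open; $3500 of this bill applies to it.
That leaves $19237 − $3500 = $15737 for coinsurance.
Traveler's 25% share of $15737 is $3934.25.
That puts the traveler's cost at $3500 + $3934.25 = $7434.25 before any cap.
Total out-of-pocket so far would be $0 + $7434.25 = $7434.25, below the $12000 cap — no reduction.
The plan picks up $19237 − $7434.25 = $11802.75.

$11802.75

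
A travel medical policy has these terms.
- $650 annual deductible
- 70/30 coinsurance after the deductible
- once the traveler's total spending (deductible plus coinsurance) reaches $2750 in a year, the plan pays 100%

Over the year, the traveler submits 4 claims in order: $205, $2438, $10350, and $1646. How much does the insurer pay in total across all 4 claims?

Claim 1 — $205: all of it applies to the deductible. Traveler pays $205; OOP now $205. Insurer: $205 − $205 = $0.
Claim 2 — $2438: deductible takes $445, $1993 remains; 30% of $1993 = $597.90. Cost to traveler: $1042.90. OOP to date $1247.90. Plan pays $2438 − $1042.90 = $1395.10.
Claim 3 — $10350: 30% coinsurance on $10350 = $3105. Adding that to $1247.90 gives $4352.90, past the $2750 cap; traveler pays only $2750 − $1247.90 = $1502.10. Insurer: $10350 − $1502.10 = $8847.90.
Claim 4 — $1646: deductible met; 30% of $1646 = $493.80. OOP would hit $3243.80 > $2750, so the cap limits the traveler to $2750 − $2750 = $0. Plan pays $1646 − $0 = $1646.
Insurer total = bills − traveler's total = $14639 − $2750 = $11889.

$11889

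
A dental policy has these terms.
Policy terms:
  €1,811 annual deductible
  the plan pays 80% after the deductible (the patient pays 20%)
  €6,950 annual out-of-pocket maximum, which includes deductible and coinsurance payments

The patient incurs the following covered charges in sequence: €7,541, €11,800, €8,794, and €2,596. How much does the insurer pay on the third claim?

Claim 1 — €7,541: €1,811 finishes the deductible; €5,730 goes to coinsurance; patient's 20% is €1,146. Patient pays €2,957; OOP now €2,957. Plan pays €7,541 − €2,957 = €4,584.
Claim 2 — €11,800: 20% coinsurance on €11,800 = €2,360. Patient owes €2,360 (running OOP €5,317). Insurer: €11,800 − €2,360 = €9,440.
Claim 3 — €8,794: deductible already satisfied, so patient's share is 20% × €8,794 = €1,758.80. OOP would hit €7,075.80 > €6,950, so the cap limits the patient to €6,950 − €5,317 = €1,633. Insurer: €8,794 − €1,633 = €7,161.

€7,161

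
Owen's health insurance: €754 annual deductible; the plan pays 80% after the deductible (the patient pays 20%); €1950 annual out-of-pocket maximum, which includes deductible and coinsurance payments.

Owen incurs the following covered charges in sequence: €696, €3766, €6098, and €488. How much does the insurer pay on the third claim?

Claim 1 (€696): all of it applies to the deductible. Cost to patient: €696. OOP to date €696. Insurer: €696 − €696 = €0.
Claim 2 (€3766): €58 to deductible, leaving €3708; 20% of €3708 = €741.60. Cost to patient: €799.60. OOP to date €1495.60. Insurer: €3766 − €799.60 = €2966.40.
Claim 3 (€6098): deductible already satisfied, so patient's share is 20% × €6098 = €1219.60. OOP would hit €2715.20 > €1950, so the cap limits the patient to €1950 − €1495.60 = €454.40. Plan pays €6098 − €454.40 = €5643.60.

€5643.60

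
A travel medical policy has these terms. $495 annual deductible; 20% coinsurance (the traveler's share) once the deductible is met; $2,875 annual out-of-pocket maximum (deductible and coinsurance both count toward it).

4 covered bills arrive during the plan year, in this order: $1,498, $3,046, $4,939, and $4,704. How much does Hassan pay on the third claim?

$987.80

Claim 1 ($1,498): $495 to deductible, leaving $1,003; 20% of $1,003 = $200.60. Traveler pays $695.60; OOP now $695.60.
Claim 2 ($3,046): 20% coinsurance on $3,046 = $609.20. Traveler pays $609.20; OOP now $1,304.80.
Claim 3 ($4,939): 20% coinsurance on $4,939 = $987.80. Traveler pays $987.80; OOP now $2,292.60.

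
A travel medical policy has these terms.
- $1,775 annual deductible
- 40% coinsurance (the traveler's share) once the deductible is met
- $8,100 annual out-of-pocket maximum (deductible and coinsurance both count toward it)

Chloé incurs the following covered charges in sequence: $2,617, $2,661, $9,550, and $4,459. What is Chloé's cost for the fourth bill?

#1 ($2,617): deductible takes $1,775, $842 remains; coinsurance $842 × 40% = $336.80. Traveler pays $2,111.80; OOP now $2,111.80.
#2 ($2,661): deductible met; 40% of $2,661 = $1,064.40. Cost to traveler: $1,064.40. OOP to date $3,176.20.
#3 ($9,550): deductible already satisfied, so traveler's share is 40% × $9,550 = $3,820. Traveler owes $3,820 (running OOP $6,996.20).
#4 ($4,459): 40% coinsurance on $4,459 = $1,783.60. That would push OOP to $8,779.80, over the $8,100 cap, so traveler pays $8,100 − $6,996.20 = $1,103.80.

$1,103.80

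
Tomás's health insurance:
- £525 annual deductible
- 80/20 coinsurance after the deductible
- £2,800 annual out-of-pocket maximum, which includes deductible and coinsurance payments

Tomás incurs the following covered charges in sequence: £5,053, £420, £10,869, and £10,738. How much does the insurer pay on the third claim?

£9,583.60

Claim 1 (£5,053): £525 finishes the deductible; £4,528 goes to coinsurance; patient's 20% is £905.60. Cost to patient: £1,430.60. OOP to date £1,430.60. Insurer: £5,053 − £1,430.60 = £3,622.40.
Claim 2 (£420): deductible already satisfied, so patient's share is 20% × £420 = £84. Patient pays £84; OOP now £1,514.60. Plan pays £420 − £84 = £336.
Claim 3 (£10,869): deductible met; 20% of £10,869 = £2,173.80. OOP would hit £3,688.40 > £2,800, so the cap limits the patient to £2,800 − £1,514.60 = £1,285.40. Insurer: £10,869 − £1,285.40 = £9,583.60.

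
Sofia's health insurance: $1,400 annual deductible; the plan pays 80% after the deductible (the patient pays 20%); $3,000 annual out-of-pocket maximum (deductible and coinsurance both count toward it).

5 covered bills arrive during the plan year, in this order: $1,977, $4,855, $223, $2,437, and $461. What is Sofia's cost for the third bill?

$44.60

Claim 1 — $1,977: $1,400 to deductible, leaving $577; patient's 20% is $115.40. Patient owes $1,515.40 (running OOP $1,515.40).
Claim 2 — $4,855: deductible met; 20% of $4,855 = $971. Patient pays $971; OOP now $2,486.40.
Claim 3 — $223: 20% coinsurance on $223 = $44.60. Patient owes $44.60 (running OOP $2,531).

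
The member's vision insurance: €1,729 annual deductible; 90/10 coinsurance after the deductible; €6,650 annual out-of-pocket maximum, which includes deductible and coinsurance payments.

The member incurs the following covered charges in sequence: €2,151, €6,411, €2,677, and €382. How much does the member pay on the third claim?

#1 (€2,151): €1,729 to deductible, leaving €422; 10% of €422 = €42.20. Cost to member: €1,771.20. OOP to date €1,771.20.
#2 (€6,411): deductible already satisfied, so member's share is 10% × €6,411 = €641.10. Member owes €641.10 (running OOP €2,412.30).
#3 (€2,677): deductible already satisfied, so member's share is 10% × €2,677 = €267.70. Cost to member: €267.70. OOP to date €2,680.

€267.70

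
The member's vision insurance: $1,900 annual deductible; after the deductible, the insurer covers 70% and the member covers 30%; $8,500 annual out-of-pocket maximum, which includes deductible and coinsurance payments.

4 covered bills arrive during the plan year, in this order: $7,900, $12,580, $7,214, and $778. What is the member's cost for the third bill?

$1,026

Bill 1, $7,900: $1,900 to deductible, leaving $6,000; coinsurance $6,000 × 30% = $1,800. Cost to member: $3,700. OOP to date $3,700.
Bill 2, $12,580: 30% coinsurance on $12,580 = $3,774. Member pays $3,774; OOP now $7,474.
Bill 3, $7,214: deductible already satisfied, so member's share is 30% × $7,214 = $2,164.20. Adding that to $7,474 gives $9,638.20, past the $8,500 cap; member pays only $8,500 − $7,474 = $1,026.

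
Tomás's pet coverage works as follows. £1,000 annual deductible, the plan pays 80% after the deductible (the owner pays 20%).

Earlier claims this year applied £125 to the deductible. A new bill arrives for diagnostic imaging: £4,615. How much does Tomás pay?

Deductible still to meet: £1,000 − £125 = £875.
That leaves £4,615 − £875 = £3,740 for coinsurance.
Coinsurance: £3,740 × 20% = £748.
That puts the owner's cost at £875 + £748 = £1,623.

£1,623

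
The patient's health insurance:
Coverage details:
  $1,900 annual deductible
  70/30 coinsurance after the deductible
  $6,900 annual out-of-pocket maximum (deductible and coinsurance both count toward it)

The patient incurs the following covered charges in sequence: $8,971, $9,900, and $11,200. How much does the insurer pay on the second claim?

Bill 1, $8,971: deductible takes $1,900, $7,071 remains; coinsurance $7,071 × 30% = $2,121.30. Patient owes $4,021.30 (running OOP $4,021.30). Insurer: $8,971 − $4,021.30 = $4,949.70.
Bill 2, $9,900: 30% coinsurance on $9,900 = $2,970. That would push OOP to $6,991.30, over the $6,900 cap, so patient pays $6,900 − $4,021.30 = $2,878.70. Plan pays $9,900 − $2,878.70 = $7,021.30.

$7,021.30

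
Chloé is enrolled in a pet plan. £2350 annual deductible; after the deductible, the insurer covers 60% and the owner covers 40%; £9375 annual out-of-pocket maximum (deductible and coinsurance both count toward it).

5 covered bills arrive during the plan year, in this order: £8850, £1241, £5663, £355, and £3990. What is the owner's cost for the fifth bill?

Claim 1 — £8850: £2350 to deductible, leaving £6500; coinsurance £6500 × 40% = £2600. Cost to owner: £4950. OOP to date £4950.
Claim 2 — £1241: deductible met; 40% of £1241 = £496.40. Owner pays £496.40; OOP now £5446.40.
Claim 3 — £5663: deductible met; 40% of £5663 = £2265.20. Owner owes £2265.20 (running OOP £7711.60).
Claim 4 — £355: 40% coinsurance on £355 = £142. Owner pays £142; OOP now £7853.60.
Claim 5 — £3990: deductible met; 40% of £3990 = £1596. OOP would hit £9449.60 > £9375, so the cap limits the owner to £9375 − £7853.60 = £1521.40.

£1521.40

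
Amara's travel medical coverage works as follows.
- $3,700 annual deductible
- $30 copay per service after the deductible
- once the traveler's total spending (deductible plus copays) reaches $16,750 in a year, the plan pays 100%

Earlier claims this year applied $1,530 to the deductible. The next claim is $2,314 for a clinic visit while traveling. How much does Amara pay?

Deductible still to meet: $3,700 − $1,530 = $2,170.
That leaves $2,314 − $2,170 = $144 for the copay.
Copay on this service: $30.
Traveler responsibility before any cap: $2,170 + $30 = $2,200.
Cumulative spending $1,530 + $2,200 = $3,730 stays under the $16,750 maximum.

$2,200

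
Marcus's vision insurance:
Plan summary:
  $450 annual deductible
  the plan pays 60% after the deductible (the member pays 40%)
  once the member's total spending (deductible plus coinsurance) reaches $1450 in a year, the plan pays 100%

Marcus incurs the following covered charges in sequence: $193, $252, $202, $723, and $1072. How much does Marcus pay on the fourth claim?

$289.20

#1 ($193): entire amount goes to the deductible. Cost to member: $193. OOP to date $193.
#2 ($252): fully absorbed by the deductible. Cost to member: $252. OOP to date $445.
#3 ($202): $5 finishes the deductible; $197 goes to coinsurance; 40% of $197 = $78.80. Cost to member: $83.80. OOP to date $528.80.
#4 ($723): deductible met; 40% of $723 = $289.20. Member owes $289.20 (running OOP $818).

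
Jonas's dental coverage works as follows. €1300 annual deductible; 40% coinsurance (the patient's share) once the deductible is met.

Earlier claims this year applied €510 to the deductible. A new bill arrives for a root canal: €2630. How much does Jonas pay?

€1526

Remaining deductible: €1300 − €510 = €790.
After the €790 deductible portion, €2630 − €790 = €1840 is subject to coinsurance.
Coinsurance: €1840 × 40% = €736.
So the patient owes €790 + €736 = €1526.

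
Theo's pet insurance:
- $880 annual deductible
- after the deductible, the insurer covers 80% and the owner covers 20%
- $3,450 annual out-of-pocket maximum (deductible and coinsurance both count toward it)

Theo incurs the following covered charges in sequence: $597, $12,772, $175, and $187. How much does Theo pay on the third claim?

$35

#1 ($597): fully absorbed by the deductible. Owner pays $597; OOP now $597.
#2 ($12,772): $283 finishes the deductible; $12,489 goes to coinsurance; coinsurance $12,489 × 20% = $2,497.80. Owner owes $2,780.80 (running OOP $3,377.80).
#3 ($175): deductible met; 20% of $175 = $35. Owner owes $35 (running OOP $3,412.80).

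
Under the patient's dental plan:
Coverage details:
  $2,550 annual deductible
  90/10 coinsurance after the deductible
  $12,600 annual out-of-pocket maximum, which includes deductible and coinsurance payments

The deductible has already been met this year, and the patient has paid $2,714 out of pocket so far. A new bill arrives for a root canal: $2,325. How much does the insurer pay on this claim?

With the deductible met, the entire $2,325 is subject to coinsurance.
Coinsurance: $2,325 × 10% = $232.50.
Total out-of-pocket so far would be $2,714 + $232.50 = $2,946.50, below the $12,600 cap — no reduction.
The plan picks up $2,325 − $232.50 = $2,092.50.

$2,092.50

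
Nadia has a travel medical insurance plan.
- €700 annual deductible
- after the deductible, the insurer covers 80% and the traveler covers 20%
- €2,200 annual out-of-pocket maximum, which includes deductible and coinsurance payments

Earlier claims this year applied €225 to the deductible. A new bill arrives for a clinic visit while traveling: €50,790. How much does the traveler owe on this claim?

€1,975

Deductible still to meet: €700 − €225 = €475.
After the €475 deductible portion, €50,790 − €475 = €50,315 is subject to coinsurance.
Coinsurance: €50,315 × 20% = €10,063.
So the traveler owes €475 + €10,063 = €10,538 before any cap.
Adding €10,538 to the €225 already spent would give €10,763, which exceeds the €2,200 cap; the traveler pays just €2,200 − €225 = €1,975.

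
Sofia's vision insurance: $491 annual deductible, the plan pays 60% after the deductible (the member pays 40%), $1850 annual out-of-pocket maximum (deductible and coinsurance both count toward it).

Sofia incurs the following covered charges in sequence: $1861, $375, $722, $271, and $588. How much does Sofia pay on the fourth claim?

Claim 1 ($1861): $491 finishes the deductible; $1370 goes to coinsurance; member's 40% is $548. Cost to member: $1039. OOP to date $1039.
Claim 2 ($375): deductible met; 40% of $375 = $150. Member owes $150 (running OOP $1189).
Claim 3 ($722): 40% coinsurance on $722 = $288.80. Member owes $288.80 (running OOP $1477.80).
Claim 4 ($271): deductible met; 40% of $271 = $108.40. Member pays $108.40; OOP now $1586.20.

$108.40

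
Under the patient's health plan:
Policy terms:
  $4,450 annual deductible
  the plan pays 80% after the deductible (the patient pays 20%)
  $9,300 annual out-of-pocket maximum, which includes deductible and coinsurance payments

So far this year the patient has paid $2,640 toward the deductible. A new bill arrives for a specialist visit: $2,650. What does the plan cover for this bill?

$672

Deductible still to meet: $4,450 − $2,640 = $1,810.
The remaining $840 (= $2,650 − $1,810) moves to coinsurance.
Patient's 20% share of $840 is $168.
That puts the patient's cost at $1,810 + $168 = $1,978 before any cap.
Year-to-date out-of-pocket becomes $2,640 + $1,978 = $4,618, still under the $9,300 maximum, so no cap applies.
The plan picks up $2,650 − $1,978 = $672.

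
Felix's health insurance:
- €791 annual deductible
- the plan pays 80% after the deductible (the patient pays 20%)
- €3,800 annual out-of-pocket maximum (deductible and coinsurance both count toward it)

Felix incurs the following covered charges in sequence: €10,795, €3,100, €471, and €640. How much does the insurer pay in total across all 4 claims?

€11,372

#1 (€10,795): €791 finishes the deductible; €10,004 goes to coinsurance; 20% of €10,004 = €2,000.80. Cost to patient: €2,791.80. OOP to date €2,791.80. Insurer: €10,795 − €2,791.80 = €8,003.20.
#2 (€3,100): 20% coinsurance on €3,100 = €620. Patient owes €620 (running OOP €3,411.80). Plan pays €3,100 − €620 = €2,480.
#3 (€471): deductible already satisfied, so patient's share is 20% × €471 = €94.20. Patient pays €94.20; OOP now €3,506. Plan pays €471 − €94.20 = €376.80.
#4 (€640): 20% coinsurance on €640 = €128. Patient pays €128; OOP now €3,634. Insurer: €640 − €128 = €512.
Insurer total = bills − patient's total = €15,006 − €3,634 = €11,372.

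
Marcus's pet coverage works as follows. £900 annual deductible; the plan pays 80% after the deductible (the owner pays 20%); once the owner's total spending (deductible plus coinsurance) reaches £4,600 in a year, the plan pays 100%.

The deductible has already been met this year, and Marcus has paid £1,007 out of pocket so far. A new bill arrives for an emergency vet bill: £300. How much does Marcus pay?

The deductible is already satisfied, so the full bill goes to coinsurance.
Owner's 20% share of £300 is £60.
Cumulative spending £1,007 + £60 = £1,067 stays under the £4,600 maximum.

£60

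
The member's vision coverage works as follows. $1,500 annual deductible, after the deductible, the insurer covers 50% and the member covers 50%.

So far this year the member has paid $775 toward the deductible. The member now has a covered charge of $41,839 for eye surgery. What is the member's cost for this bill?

$775 of the $1,500 deductible is already met, leaving $725.
After the $725 deductible portion, $41,839 − $725 = $41,114 is subject to coinsurance.
Member's 50% share of $41,114 is $20,557.
So the member owes $725 + $20,557 = $21,282.

$21,282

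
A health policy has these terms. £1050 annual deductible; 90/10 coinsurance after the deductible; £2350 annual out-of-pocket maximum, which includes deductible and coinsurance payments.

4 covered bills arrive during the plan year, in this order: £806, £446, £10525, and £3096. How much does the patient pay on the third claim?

Claim 1 (£806): fully absorbed by the deductible. Patient owes £806 (running OOP £806).
Claim 2 (£446): £244 finishes the deductible; £202 goes to coinsurance; coinsurance £202 × 10% = £20.20. Cost to patient: £264.20. OOP to date £1070.20.
Claim 3 (£10525): deductible already satisfied, so patient's share is 10% × £10525 = £1052.50. Patient pays £1052.50; OOP now £2122.70.

£1052.50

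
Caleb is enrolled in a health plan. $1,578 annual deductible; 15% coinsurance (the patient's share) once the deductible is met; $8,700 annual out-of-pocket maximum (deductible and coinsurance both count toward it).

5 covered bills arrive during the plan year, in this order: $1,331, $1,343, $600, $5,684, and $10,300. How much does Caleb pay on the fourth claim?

Bill 1, $1,331: all of it applies to the deductible. Patient pays $1,331; OOP now $1,331.
Bill 2, $1,343: $247 to deductible, leaving $1,096; coinsurance $1,096 × 15% = $164.40. Patient owes $411.40 (running OOP $1,742.40).
Bill 3, $600: deductible already satisfied, so patient's share is 15% × $600 = $90. Patient pays $90; OOP now $1,832.40.
Bill 4, $5,684: 15% coinsurance on $5,684 = $852.60. Patient pays $852.60; OOP now $2,685.

$852.60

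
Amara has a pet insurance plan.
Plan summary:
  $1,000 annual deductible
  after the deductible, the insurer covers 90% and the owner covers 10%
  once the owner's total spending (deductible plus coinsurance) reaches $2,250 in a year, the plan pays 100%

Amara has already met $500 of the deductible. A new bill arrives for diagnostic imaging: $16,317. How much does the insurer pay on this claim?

$14,567

Deductible still to meet: $1,000 − $500 = $500.
The remaining $15,817 (= $16,317 − $500) moves to coinsurance.
Owner's 10% share of $15,817 is $1,581.70.
Owner responsibility before any cap: $500 + $1,581.70 = $2,081.70.
That would bring total out-of-pocket to $2,581.70, past the $2,250 cap. The owner is capped at $2,250 − $500 = $1,750 on this claim.
The insurer covers the remainder: $16,317 − $1,750 = $14,567.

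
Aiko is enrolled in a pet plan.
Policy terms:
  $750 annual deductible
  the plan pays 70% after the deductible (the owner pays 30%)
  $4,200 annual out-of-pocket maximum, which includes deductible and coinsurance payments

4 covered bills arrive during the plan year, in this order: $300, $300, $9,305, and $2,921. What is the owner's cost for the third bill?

$2,896.50

Claim 1 — $300: fully absorbed by the deductible. Owner owes $300 (running OOP $300).
Claim 2 — $300: fully absorbed by the deductible. Cost to owner: $300. OOP to date $600.
Claim 3 — $9,305: deductible takes $150, $9,155 remains; 30% of $9,155 = $2,746.50. Owner owes $2,896.50 (running OOP $3,496.50).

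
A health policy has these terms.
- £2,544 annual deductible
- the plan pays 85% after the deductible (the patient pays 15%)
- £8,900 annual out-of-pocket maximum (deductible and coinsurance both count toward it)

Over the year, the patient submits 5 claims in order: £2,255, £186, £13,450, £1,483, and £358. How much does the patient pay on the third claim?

Bill 1, £2,255: entire amount goes to the deductible. Patient pays £2,255; OOP now £2,255.
Bill 2, £186: all of it applies to the deductible. Cost to patient: £186. OOP to date £2,441.
Bill 3, £13,450: deductible takes £103, £13,347 remains; patient's 15% is £2,002.05. Patient pays £2,105.05; OOP now £4,546.05.

£2,105.05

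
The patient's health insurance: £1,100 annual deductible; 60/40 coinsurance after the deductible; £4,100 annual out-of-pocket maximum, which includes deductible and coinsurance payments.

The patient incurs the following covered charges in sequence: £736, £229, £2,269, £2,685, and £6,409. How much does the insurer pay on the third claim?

#1 (£736): fully absorbed by the deductible. Cost to patient: £736. OOP to date £736. Insurer: £736 − £736 = £0.
#2 (£229): fully absorbed by the deductible. Cost to patient: £229. OOP to date £965. Plan pays £229 − £229 = £0.
#3 (£2,269): £135 finishes the deductible; £2,134 goes to coinsurance; 40% of £2,134 = £853.60. Patient owes £988.60 (running OOP £1,953.60). Plan pays £2,269 − £988.60 = £1,280.40.

£1,280.40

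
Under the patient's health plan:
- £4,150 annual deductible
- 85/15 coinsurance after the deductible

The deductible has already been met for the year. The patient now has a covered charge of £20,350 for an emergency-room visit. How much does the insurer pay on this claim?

£17,297.50

The deductible is already satisfied, so the full bill goes to coinsurance.
15% of £20,350 = £3,052.50 falls to the patient.
The plan picks up £20,350 − £3,052.50 = £17,297.50.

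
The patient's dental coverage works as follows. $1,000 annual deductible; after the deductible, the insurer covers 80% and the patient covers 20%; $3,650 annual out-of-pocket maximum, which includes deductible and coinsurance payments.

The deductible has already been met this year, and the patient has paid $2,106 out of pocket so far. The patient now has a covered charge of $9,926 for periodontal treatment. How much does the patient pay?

$1,544

With the deductible met, the entire $9,926 is subject to coinsurance.
Patient's 20% share of $9,926 is $1,985.20.
That would bring total out-of-pocket to $4,091.20, past the $3,650 cap. The patient is capped at $3,650 − $2,106 = $1,544 on this claim.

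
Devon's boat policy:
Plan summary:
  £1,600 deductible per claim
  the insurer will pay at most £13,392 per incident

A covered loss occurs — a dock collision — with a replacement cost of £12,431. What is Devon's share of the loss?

£1,600

After the deductible, £12,431 − £1,600 = £10,831 remains.
£10,831 ≤ £13,392, so the limit doesn't bind; insurer pays £10,831.
Out of pocket: £12,431 − £10,831 = £1,600.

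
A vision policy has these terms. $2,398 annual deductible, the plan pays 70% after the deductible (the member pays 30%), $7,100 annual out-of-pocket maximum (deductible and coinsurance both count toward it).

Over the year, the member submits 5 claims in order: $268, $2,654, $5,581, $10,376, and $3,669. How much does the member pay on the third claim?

$1,674.30

Claim 1 ($268): entire amount goes to the deductible. Cost to member: $268. OOP to date $268.
Claim 2 ($2,654): $2,130 to deductible, leaving $524; 30% of $524 = $157.20. Member pays $2,287.20; OOP now $2,555.20.
Claim 3 ($5,581): 30% coinsurance on $5,581 = $1,674.30. Member pays $1,674.30; OOP now $4,229.50.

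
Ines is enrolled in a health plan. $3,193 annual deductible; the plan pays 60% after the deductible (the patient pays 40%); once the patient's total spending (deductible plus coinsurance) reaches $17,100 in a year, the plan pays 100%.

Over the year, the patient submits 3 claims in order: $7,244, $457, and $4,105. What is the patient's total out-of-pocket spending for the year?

$6,638.20

Bill 1, $7,244: deductible takes $3,193, $4,051 remains; 40% of $4,051 = $1,620.40. Patient owes $4,813.40 (running OOP $4,813.40).
Bill 2, $457: deductible met; 40% of $457 = $182.80. Patient owes $182.80 (running OOP $4,996.20).
Bill 3, $4,105: 40% coinsurance on $4,105 = $1,642. Patient owes $1,642 (running OOP $6,638.20).
Summing the patient's payments: $4,813.40 + $182.80 + $1,642 = $6,638.20.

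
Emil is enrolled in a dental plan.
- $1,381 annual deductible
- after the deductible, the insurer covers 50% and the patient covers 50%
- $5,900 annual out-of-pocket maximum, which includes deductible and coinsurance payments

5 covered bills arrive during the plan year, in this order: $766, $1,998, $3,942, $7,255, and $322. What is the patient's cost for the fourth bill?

#1 ($766): fully absorbed by the deductible. Cost to patient: $766. OOP to date $766.
#2 ($1,998): deductible takes $615, $1,383 remains; 50% of $1,383 = $691.50. Cost to patient: $1,306.50. OOP to date $2,072.50.
#3 ($3,942): 50% coinsurance on $3,942 = $1,971. Patient pays $1,971; OOP now $4,043.50.
#4 ($7,255): 50% coinsurance on $7,255 = $3,627.50. That would push OOP to $7,671, over the $5,900 cap, so patient pays $5,900 − $4,043.50 = $1,856.50.

$1,856.50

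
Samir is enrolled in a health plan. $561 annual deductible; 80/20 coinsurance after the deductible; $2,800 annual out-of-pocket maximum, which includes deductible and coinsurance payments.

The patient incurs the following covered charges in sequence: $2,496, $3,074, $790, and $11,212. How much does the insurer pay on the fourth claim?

Claim 1 ($2,496): $561 to deductible, leaving $1,935; patient's 20% is $387. Patient owes $948 (running OOP $948). Insurer: $2,496 − $948 = $1,548.
Claim 2 ($3,074): deductible met; 20% of $3,074 = $614.80. Cost to patient: $614.80. OOP to date $1,562.80. Plan pays $3,074 − $614.80 = $2,459.20.
Claim 3 ($790): deductible met; 20% of $790 = $158. Cost to patient: $158. OOP to date $1,720.80. Plan pays $790 − $158 = $632.
Claim 4 ($11,212): deductible met; 20% of $11,212 = $2,242.40. That would push OOP to $3,963.20, over the $2,800 cap, so patient pays $2,800 − $1,720.80 = $1,079.20. Insurer: $11,212 − $1,079.20 = $10,132.80.

$10,132.80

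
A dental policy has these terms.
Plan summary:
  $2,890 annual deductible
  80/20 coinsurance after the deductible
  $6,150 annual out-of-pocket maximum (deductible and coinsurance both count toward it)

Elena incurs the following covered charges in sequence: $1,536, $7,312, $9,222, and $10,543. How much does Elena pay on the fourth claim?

Claim 1 — $1,536: fully absorbed by the deductible. Patient owes $1,536 (running OOP $1,536).
Claim 2 — $7,312: $1,354 to deductible, leaving $5,958; coinsurance $5,958 × 20% = $1,191.60. Patient pays $2,545.60; OOP now $4,081.60.
Claim 3 — $9,222: 20% coinsurance on $9,222 = $1,844.40. Patient pays $1,844.40; OOP now $5,926.
Claim 4 — $10,543: 20% coinsurance on $10,543 = $2,108.60. That would push OOP to $8,034.60, over the $6,150 cap, so patient pays $6,150 − $5,926 = $224.

$224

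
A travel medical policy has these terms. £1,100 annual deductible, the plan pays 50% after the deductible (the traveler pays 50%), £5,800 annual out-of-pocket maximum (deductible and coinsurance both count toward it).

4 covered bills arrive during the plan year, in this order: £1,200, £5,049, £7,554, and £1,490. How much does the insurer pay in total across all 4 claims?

£9,493

Claim 1 — £1,200: deductible takes £1,100, £100 remains; coinsurance £100 × 50% = £50. Cost to traveler: £1,150. OOP to date £1,150. Plan pays £1,200 − £1,150 = £50.
Claim 2 — £5,049: deductible already satisfied, so traveler's share is 50% × £5,049 = £2,524.50. Traveler pays £2,524.50; OOP now £3,674.50. Plan pays £5,049 − £2,524.50 = £2,524.50.
Claim 3 — £7,554: 50% coinsurance on £7,554 = £3,777. OOP would hit £7,451.50 > £5,800, so the cap limits the traveler to £5,800 − £3,674.50 = £2,125.50. Plan pays £7,554 − £2,125.50 = £5,428.50.
Claim 4 — £1,490: deductible met; 50% of £1,490 = £745. That would push OOP to £6,545, over the £5,800 cap, so traveler pays £5,800 − £5,800 = £0. Plan pays £1,490 − £0 = £1,490.
Insurer total = bills − traveler's total = £15,293 − £5,800 = £9,493.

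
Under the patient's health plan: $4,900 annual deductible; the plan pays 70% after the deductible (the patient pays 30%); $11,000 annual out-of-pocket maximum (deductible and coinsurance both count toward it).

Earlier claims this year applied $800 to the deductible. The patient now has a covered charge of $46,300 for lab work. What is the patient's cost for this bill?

$10,200

$800 of the $4,900 deductible is already met, leaving $4,100.
The remaining $42,200 (= $46,300 − $4,100) moves to coinsurance.
30% of $42,200 = $12,660 falls to the patient.
So the patient owes $4,100 + $12,660 = $16,760 before any cap.
Adding $16,760 to the $800 already spent would give $17,560, which exceeds the $11,000 cap; the patient pays just $11,000 − $800 = $10,200.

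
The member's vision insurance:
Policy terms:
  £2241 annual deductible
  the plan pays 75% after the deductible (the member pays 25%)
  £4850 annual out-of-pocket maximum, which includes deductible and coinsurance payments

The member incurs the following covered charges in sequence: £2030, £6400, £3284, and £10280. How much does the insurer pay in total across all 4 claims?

Bill 1, £2030: fully absorbed by the deductible. Member pays £2030; OOP now £2030. Plan pays £2030 − £2030 = £0.
Bill 2, £6400: £211 to deductible, leaving £6189; 25% of £6189 = £1547.25. Cost to member: £1758.25. OOP to date £3788.25. Plan pays £6400 − £1758.25 = £4641.75.
Bill 3, £3284: deductible met; 25% of £3284 = £821. Cost to member: £821. OOP to date £4609.25. Plan pays £3284 − £821 = £2463.
Bill 4, £10280: 25% coinsurance on £10280 = £2570. Adding that to £4609.25 gives £7179.25, past the £4850 cap; member pays only £4850 − £4609.25 = £240.75. Insurer: £10280 − £240.75 = £10039.25.
Insurer total: £0 + £4641.75 + £2463 + £10039.25 = £17144.

£17144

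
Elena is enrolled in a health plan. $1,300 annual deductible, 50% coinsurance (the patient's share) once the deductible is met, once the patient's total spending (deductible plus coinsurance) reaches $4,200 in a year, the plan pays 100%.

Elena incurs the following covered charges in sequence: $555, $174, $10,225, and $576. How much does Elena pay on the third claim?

Claim 1 ($555): entire amount goes to the deductible. Patient pays $555; OOP now $555.
Claim 2 ($174): entire amount goes to the deductible. Patient owes $174 (running OOP $729).
Claim 3 ($10,225): deductible takes $571, $9,654 remains; 50% of $9,654 = $4,827. Together that's $571 + $4,827 = $5,398. That would push OOP to $6,127, over the $4,200 cap, so patient pays $4,200 − $729 = $3,471.

$3,471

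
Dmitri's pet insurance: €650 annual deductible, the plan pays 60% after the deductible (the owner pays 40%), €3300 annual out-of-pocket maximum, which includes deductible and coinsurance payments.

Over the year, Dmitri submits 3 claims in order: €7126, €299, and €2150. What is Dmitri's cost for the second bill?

€59.60

Claim 1 (€7126): €650 to deductible, leaving €6476; owner's 40% is €2590.40. Owner pays €3240.40; OOP now €3240.40.
Claim 2 (€299): deductible met; 40% of €299 = €119.60. OOP would hit €3360 > €3300, so the cap limits the owner to €3300 − €3240.40 = €59.60.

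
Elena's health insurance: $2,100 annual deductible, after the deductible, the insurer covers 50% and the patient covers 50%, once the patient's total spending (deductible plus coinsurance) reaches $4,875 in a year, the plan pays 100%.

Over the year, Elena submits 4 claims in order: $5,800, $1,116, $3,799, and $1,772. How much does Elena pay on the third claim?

$367

Bill 1, $5,800: $2,100 to deductible, leaving $3,700; coinsurance $3,700 × 50% = $1,850. Patient pays $3,950; OOP now $3,950.
Bill 2, $1,116: deductible met; 50% of $1,116 = $558. Patient pays $558; OOP now $4,508.
Bill 3, $3,799: deductible already satisfied, so patient's share is 50% × $3,799 = $1,899.50. That would push OOP to $6,407.50, over the $4,875 cap, so patient pays $4,875 − $4,508 = $367.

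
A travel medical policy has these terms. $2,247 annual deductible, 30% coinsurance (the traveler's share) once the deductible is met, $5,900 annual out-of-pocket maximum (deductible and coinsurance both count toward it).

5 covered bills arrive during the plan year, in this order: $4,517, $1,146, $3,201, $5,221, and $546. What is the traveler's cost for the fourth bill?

$1,566.30

Claim 1 — $4,517: $2,247 to deductible, leaving $2,270; traveler's 30% is $681. Traveler owes $2,928 (running OOP $2,928).
Claim 2 — $1,146: deductible met; 30% of $1,146 = $343.80. Traveler owes $343.80 (running OOP $3,271.80).
Claim 3 — $3,201: deductible already satisfied, so traveler's share is 30% × $3,201 = $960.30. Traveler owes $960.30 (running OOP $4,232.10).
Claim 4 — $5,221: deductible already satisfied, so traveler's share is 30% × $5,221 = $1,566.30. Traveler owes $1,566.30 (running OOP $5,798.40).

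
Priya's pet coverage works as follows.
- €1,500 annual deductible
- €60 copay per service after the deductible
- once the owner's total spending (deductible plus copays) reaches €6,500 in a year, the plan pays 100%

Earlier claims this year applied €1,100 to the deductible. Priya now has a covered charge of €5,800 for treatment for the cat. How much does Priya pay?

€460

€1,100 of the €1,500 deductible is already met, leaving €400.
The remaining €5,400 (= €5,800 − €400) moves to the copay.
Copay on this service: €60.
Owner responsibility before any cap: €400 + €60 = €460.
Cumulative spending €1,100 + €460 = €1,560 stays under the €6,500 maximum.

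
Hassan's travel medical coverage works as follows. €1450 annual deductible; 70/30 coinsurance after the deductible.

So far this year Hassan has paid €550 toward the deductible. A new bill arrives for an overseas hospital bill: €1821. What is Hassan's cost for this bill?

Deductible still to meet: €1450 − €550 = €900.
That leaves €1821 − €900 = €921 for coinsurance.
30% of €921 = €276.30 falls to the traveler.
Traveler responsibility: €900 + €276.30 = €1176.30.

€1176.30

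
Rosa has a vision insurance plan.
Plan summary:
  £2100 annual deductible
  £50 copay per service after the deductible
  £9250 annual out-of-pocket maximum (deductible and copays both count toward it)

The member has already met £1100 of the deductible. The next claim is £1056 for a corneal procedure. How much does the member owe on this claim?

£1050

£1100 of the £2100 deductible is already met, leaving £1000.
That leaves £1056 − £1000 = £56 for the copay.
Copay on this service: £50.
Member responsibility before any cap: £1000 + £50 = £1050.
Cumulative spending £1100 + £1050 = £2150 stays under the £9250 maximum.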